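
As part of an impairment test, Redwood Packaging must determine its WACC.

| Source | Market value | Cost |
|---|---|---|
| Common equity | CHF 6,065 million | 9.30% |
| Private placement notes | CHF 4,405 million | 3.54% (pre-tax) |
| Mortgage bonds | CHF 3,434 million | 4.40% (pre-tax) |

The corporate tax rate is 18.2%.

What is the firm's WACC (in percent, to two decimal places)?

5.86%

Total capital V = 6065 + 4405 + 3434 = 13904.
Equity: weight = 6065/13904 = 0.4362; cost = 9.3%.
Private placement notes: weight = 4405/13904 = 0.3168; after-tax cost = 3.54% × (1 − 18.2%) = 2.8957%.
Mortgage bonds: weight = 3434/13904 = 0.2470; after-tax cost = 4.4% × (1 − 18.2%) = 3.5992%.
WACC = 0.4362 × 9.3000% + 0.3168 × 2.8957% + 0.2470 × 3.5992% = 5.8630%.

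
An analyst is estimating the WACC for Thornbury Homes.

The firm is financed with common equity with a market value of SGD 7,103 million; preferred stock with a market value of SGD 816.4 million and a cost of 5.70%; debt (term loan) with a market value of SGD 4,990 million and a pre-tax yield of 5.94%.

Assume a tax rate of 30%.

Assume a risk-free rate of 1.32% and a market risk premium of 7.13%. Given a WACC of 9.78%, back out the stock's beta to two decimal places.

Total capital V = 7103 + 816.4 + 4990 = 12909.4.
Equity weight = 7103/12909.4 = 0.5502.
Preferred weight = 816.4/12909.4 = 0.0632.
Term loan weight = 4990/12909.4 = 0.3865.
Debt contribution = 0.3865 × 5.94% × (1 − 30%) = 1.6072%.
Preferred contribution = 0.0632 × 5.7% = 0.3605%.
Required equity contribution = 9.78% − 1.9677% = 7.8123%  ⇒  Re = 14.1985%.
CAPM: 14.1985% = 1.32% + β × 7.13%  ⇒  β = 1.8062.

1.81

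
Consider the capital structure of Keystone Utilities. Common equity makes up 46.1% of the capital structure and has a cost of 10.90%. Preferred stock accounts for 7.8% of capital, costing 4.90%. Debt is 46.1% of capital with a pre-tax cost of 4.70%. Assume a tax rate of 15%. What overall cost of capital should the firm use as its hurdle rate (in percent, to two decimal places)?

After-tax cost of debt = 4.7% × (1 − 15%) = 3.9950%.
WACC = 0.461 × 10.9000% + 0.078 × 4.9000% + 0.461 × 3.9950% = 7.2488%.

7.25%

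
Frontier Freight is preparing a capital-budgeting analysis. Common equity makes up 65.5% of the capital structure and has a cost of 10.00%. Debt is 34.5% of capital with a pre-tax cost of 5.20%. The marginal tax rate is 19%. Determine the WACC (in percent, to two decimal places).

8.00%

After-tax cost of debt = 5.2% × (1 − 19%) = 4.2120%.
WACC = 0.655 × 10.0000% + 0.345 × 4.2120% = 8.0031%.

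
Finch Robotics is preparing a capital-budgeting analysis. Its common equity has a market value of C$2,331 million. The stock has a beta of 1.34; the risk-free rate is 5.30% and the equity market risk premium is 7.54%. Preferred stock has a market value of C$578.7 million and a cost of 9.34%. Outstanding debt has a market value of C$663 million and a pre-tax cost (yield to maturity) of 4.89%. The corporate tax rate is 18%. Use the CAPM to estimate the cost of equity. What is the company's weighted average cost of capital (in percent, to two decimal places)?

12.31%

Cost of equity via CAPM: Re = 5.3% + 1.34 × 7.54% = 15.4036%.
Total capital V = 2331 + 578.7 + 663 = 3572.7.
Equity: weight = 2331/3572.7 = 0.6524; cost = 15.4036%.
Preferred: weight = 578.7/3572.7 = 0.1620; cost = 9.34%.
Debt: weight = 663/3572.7 = 0.1856; after-tax cost = 4.89% × (1 − 18%) = 4.0098%.
WACC = 0.6524 × 15.4036% + 0.1620 × 9.3400% + 0.1856 × 4.0098% = 12.3070%.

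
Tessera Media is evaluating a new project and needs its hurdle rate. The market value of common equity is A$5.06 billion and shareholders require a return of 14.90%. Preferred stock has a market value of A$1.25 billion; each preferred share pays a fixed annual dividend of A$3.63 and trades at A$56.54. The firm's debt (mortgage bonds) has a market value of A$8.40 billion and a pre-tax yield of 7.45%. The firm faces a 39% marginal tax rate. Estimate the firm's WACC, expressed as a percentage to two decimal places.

8.27%

Cost of preferred: Rp = 3.63 / 56.54 = 6.4202%.
Total capital V = 5.06 + 1.25 + 8.4 = 14.71.
Equity: weight = 5.06/14.71 = 0.3440; cost = 14.9%.
Preferred: weight = 1.25/14.71 = 0.0850; cost = 6.4202%.
Mortgage bonds: weight = 8.4/14.71 = 0.5710; after-tax cost = 7.45% × (1 − 39%) = 4.5445%.
WACC = 0.3440 × 14.9000% + 0.0850 × 6.4202% + 0.5710 × 4.5445% = 8.2660%.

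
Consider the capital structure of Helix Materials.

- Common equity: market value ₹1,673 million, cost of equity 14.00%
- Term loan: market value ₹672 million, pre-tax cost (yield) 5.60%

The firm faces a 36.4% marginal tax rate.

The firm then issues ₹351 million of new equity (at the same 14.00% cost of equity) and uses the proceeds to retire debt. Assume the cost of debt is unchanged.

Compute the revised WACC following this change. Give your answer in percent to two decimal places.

12.57%

After the change:
Total capital V = 2024 + 321 = 2345.
Equity: weight = 2024/2345 = 0.8631; cost = 14%.
Term loan: weight = 321/2345 = 0.1369; after-tax cost = 5.6% × (1 − 36.4%) = 3.5616%.
WACC = 0.8631 × 14.0000% + 0.1369 × 3.5616% = 12.5711%.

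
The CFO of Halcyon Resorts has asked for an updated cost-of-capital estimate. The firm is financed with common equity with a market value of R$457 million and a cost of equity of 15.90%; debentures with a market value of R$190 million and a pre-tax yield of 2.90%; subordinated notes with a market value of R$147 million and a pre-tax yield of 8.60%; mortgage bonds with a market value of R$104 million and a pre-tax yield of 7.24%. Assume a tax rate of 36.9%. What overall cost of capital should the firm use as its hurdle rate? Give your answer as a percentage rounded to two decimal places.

9.90%

Total capital V = 457 + 190 + 147 + 104 = 898.
Equity: weight = 457/898 = 0.5089; cost = 15.9%.
Debentures: weight = 190/898 = 0.2116; after-tax cost = 2.9% × (1 − 36.9%) = 1.8299%.
Subordinated notes: weight = 147/898 = 0.1637; after-tax cost = 8.6% × (1 − 36.9%) = 5.4266%.
Mortgage bonds: weight = 104/898 = 0.1158; after-tax cost = 7.24% × (1 − 36.9%) = 4.5684%.
WACC = 0.5089 × 15.9000% + 0.2116 × 1.8299% + 0.1637 × 5.4266% + 0.1158 × 4.5684% = 9.8962%.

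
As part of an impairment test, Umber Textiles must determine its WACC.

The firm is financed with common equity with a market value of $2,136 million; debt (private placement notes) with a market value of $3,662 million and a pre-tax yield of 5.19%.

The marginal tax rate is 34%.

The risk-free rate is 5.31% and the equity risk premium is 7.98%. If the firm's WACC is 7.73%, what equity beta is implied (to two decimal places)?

Total capital V = 2136 + 3662 = 5798.
Equity weight = 2136/5798 = 0.3684.
Private placement notes weight = 3662/5798 = 0.6316.
Debt contribution = 0.6316 × 5.19% × (1 − 34%) = 2.1635%.
Required equity contribution = 7.73% − 2.1635% = 5.5665%  ⇒  Re = 15.1099%.
CAPM: 15.1099% = 5.31% + β × 7.98%  ⇒  β = 1.2281.

1.23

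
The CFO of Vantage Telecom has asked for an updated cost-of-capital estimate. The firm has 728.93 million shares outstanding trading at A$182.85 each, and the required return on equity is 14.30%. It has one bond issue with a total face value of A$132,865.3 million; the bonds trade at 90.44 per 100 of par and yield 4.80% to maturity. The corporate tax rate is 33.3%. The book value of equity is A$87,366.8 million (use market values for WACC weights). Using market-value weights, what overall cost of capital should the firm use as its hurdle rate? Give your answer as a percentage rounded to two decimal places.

9.04%

Market value of equity E = 182.85 × 728.93m = 133284.8505m. Market value of debt D = 132865.3m × 90.44/100 = 120163.37732m.
Total capital V = 133284.8505 + 120163.37732 = 253448.22782.
Equity: weight = 133284.8505/253448.22782 = 0.5259; cost = 14.3%.
Bonds outstanding: weight = 120163.37732/253448.22782 = 0.4741; after-tax cost = 4.8% × (1 − 33.3%) = 3.2016%.
WACC = 0.5259 × 14.3000% + 0.4741 × 3.2016% = 9.0381%.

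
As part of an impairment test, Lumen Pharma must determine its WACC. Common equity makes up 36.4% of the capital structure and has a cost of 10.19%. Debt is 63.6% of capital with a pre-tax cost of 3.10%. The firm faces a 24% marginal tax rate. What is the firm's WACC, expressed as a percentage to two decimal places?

5.21%

After-tax cost of debt = 3.1% × (1 − 24%) = 2.3560%.
WACC = 0.364 × 10.1900% + 0.636 × 2.3560% = 5.2076%.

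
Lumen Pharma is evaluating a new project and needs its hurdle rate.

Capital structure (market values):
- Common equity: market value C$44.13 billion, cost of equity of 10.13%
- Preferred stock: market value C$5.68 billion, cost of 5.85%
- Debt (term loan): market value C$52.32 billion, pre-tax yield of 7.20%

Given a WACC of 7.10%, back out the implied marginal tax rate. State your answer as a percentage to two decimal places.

35.00%

Total capital V = 44.13 + 5.68 + 52.32 = 102.13.
Equity weight = 44.13/102.13 = 0.4321.
Preferred weight = 5.68/102.13 = 0.0556.
Term loan weight = 52.32/102.13 = 0.5123.
Equity contribution = 0.4321 × 10.13% = 4.3771%.
Preferred contribution = 0.0556 × 5.85% = 0.3254%.
Debt contribution must be 7.1% − 4.7025% = 2.3975%.
0.5123 × 7.2% × (1 − T) = 2.3975%  ⇒  (1 − T) = 0.6500.
T = 34.9999%.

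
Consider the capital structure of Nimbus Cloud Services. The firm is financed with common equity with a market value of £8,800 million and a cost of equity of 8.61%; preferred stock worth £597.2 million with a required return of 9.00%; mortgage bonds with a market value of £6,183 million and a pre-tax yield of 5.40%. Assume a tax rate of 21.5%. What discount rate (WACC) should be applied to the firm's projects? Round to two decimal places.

6.89%

Total capital V = 8800 + 597.2 + 6183 = 15580.2.
Equity: weight = 8800/15580.2 = 0.5648; cost = 8.61%.
Preferred: weight = 597.2/15580.2 = 0.0383; cost = 9%.
Mortgage bonds: weight = 6183/15580.2 = 0.3968; after-tax cost = 5.4% × (1 − 21.5%) = 4.2390%.
WACC = 0.5648 × 8.6100% + 0.0383 × 9.0000% + 0.3968 × 4.2390% = 6.8903%.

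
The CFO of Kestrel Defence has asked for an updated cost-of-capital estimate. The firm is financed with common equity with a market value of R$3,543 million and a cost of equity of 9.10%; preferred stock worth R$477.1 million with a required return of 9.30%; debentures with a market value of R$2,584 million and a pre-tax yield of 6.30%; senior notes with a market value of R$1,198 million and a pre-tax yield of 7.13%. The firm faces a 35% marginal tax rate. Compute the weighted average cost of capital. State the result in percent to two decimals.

Total capital V = 3543 + 477.1 + 2584 + 1198 = 7802.1.
Equity: weight = 3543/7802.1 = 0.4541; cost = 9.1%.
Preferred: weight = 477.1/7802.1 = 0.0612; cost = 9.3%.
Debentures: weight = 2584/7802.1 = 0.3312; after-tax cost = 6.3% × (1 − 35%) = 4.0950%.
Senior notes: weight = 1198/7802.1 = 0.1535; after-tax cost = 7.13% × (1 − 35%) = 4.6345%.
WACC = 0.4541 × 9.1000% + 0.0612 × 9.3000% + 0.3312 × 4.0950% + 0.1535 × 4.6345% = 6.7689%.

6.77%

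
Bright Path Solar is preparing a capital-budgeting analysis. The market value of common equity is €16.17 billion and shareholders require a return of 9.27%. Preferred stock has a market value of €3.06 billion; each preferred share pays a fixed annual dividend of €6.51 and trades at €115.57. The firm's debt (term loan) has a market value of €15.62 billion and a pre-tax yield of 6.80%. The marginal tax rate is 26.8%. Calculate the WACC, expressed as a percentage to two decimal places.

Cost of preferred: Rp = 6.51 / 115.57 = 5.6329%.
Total capital V = 16.17 + 3.06 + 15.62 = 34.85.
Equity: weight = 16.17/34.85 = 0.4640; cost = 9.27%.
Preferred: weight = 3.06/34.85 = 0.0878; cost = 5.6329%.
Term loan: weight = 15.62/34.85 = 0.4482; after-tax cost = 6.8% × (1 − 26.8%) = 4.9776%.
WACC = 0.4640 × 9.2700% + 0.0878 × 5.6329% + 0.4482 × 4.9776% = 7.0268%.

7.03%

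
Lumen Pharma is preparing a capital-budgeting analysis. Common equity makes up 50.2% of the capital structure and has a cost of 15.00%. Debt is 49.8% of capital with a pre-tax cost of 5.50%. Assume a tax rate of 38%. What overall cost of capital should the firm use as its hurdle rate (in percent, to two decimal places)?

After-tax cost of debt = 5.5% × (1 − 38%) = 3.4100%.
WACC = 0.502 × 15.0000% + 0.498 × 3.4100% = 9.2282%.

9.23%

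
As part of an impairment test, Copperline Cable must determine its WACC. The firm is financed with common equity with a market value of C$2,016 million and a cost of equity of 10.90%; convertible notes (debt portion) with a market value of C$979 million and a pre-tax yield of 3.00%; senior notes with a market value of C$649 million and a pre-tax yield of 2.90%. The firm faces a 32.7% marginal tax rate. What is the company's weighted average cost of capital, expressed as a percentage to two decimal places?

Total capital V = 2016 + 979 + 649 = 3644.
Equity: weight = 2016/3644 = 0.5532; cost = 10.9%.
Convertible notes (debt portion): weight = 979/3644 = 0.2687; after-tax cost = 3% × (1 − 32.7%) = 2.0190%.
Senior notes: weight = 649/3644 = 0.1781; after-tax cost = 2.9% × (1 − 32.7%) = 1.9517%.
WACC = 0.5532 × 10.9000% + 0.2687 × 2.0190% + 0.1781 × 1.9517% = 6.9203%.

6.92%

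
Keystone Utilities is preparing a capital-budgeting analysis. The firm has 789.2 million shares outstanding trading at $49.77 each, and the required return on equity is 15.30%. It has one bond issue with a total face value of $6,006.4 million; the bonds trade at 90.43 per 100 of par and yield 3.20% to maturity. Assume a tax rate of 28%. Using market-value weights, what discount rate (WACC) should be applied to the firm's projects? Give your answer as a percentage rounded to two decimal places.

13.72%

Market value of equity E = 49.77 × 789.2m = 39278.484m. Market value of debt D = 6006.4m × 90.43/100 = 5431.58752m.
Total capital V = 39278.484 + 5431.58752 = 44710.07152.
Equity: weight = 39278.484/44710.07152 = 0.8785; cost = 15.3%.
Bonds outstanding: weight = 5431.58752/44710.07152 = 0.1215; after-tax cost = 3.2% × (1 − 28%) = 2.3040%.
WACC = 0.8785 × 15.3000% + 0.1215 × 2.3040% = 13.7212%.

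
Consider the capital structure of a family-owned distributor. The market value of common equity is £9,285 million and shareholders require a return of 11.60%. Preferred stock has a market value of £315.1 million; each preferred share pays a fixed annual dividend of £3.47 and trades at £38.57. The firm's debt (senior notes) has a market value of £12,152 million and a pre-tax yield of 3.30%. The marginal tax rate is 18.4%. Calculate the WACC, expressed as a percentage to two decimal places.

6.59%

Cost of preferred: Rp = 3.47 / 38.57 = 8.9966%.
Total capital V = 9285 + 315.1 + 12152 = 21752.1.
Equity: weight = 9285/21752.1 = 0.4269; cost = 11.6%.
Preferred: weight = 315.1/21752.1 = 0.0145; cost = 8.9966%.
Senior notes: weight = 12152/21752.1 = 0.5587; after-tax cost = 3.3% × (1 − 18.4%) = 2.6928%.
WACC = 0.4269 × 11.6000% + 0.0145 × 8.9966% + 0.5587 × 2.6928% = 6.5862%.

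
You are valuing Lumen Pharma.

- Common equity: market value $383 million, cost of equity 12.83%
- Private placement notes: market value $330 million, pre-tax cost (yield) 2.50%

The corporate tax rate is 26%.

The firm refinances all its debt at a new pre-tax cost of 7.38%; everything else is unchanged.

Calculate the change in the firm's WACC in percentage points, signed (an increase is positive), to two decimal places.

+1.67 pp

Current WACC:
Total capital V = 383 + 330 = 713.
Equity: weight = 383/713 = 0.5372; cost = 12.83%.
Private placement notes: weight = 330/713 = 0.4628; after-tax cost = 2.5% × (1 − 26%) = 1.8500%.
WACC = 0.5372 × 12.8300% + 0.4628 × 1.8500% = 7.7481%.
After the change:
Total capital V = 383 + 330 = 713.
Equity: weight = 383/713 = 0.5372; cost = 12.83%.
Private placement notes: weight = 330/713 = 0.4628; after-tax cost = 7.38% × (1 − 26%) = 5.4612%.
WACC = 0.5372 × 12.8300% + 0.4628 × 5.4612% = 9.4195%.
Change in WACC = 9.4195% − 7.7481% = 1.6714 pp.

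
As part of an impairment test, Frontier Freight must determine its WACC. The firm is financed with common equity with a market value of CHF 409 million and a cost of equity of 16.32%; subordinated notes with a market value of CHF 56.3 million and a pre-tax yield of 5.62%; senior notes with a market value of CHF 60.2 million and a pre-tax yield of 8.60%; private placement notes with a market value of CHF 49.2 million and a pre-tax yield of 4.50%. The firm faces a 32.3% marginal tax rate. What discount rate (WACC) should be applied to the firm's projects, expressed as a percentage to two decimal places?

Total capital V = 409 + 56.3 + 60.2 + 49.2 = 574.7.
Equity: weight = 409/574.7 = 0.7117; cost = 16.32%.
Subordinated notes: weight = 56.3/574.7 = 0.0980; after-tax cost = 5.62% × (1 − 32.3%) = 3.8047%.
Senior notes: weight = 60.2/574.7 = 0.1048; after-tax cost = 8.6% × (1 − 32.3%) = 5.8222%.
Private placement notes: weight = 49.2/574.7 = 0.0856; after-tax cost = 4.5% × (1 − 32.3%) = 3.0465%.
WACC = 0.7117 × 16.3200% + 0.0980 × 3.8047% + 0.1048 × 5.8222% + 0.0856 × 3.0465% = 12.8580%.

12.86%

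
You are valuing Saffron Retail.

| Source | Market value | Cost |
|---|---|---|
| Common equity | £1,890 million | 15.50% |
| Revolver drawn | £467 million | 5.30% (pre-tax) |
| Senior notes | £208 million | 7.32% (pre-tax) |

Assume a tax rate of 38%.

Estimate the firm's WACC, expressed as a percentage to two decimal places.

Total capital V = 1890 + 467 + 208 = 2565.
Equity: weight = 1890/2565 = 0.7368; cost = 15.5%.
Revolver drawn: weight = 467/2565 = 0.1821; after-tax cost = 5.3% × (1 − 38%) = 3.2860%.
Senior notes: weight = 208/2565 = 0.0811; after-tax cost = 7.32% × (1 − 38%) = 4.5384%.
WACC = 0.7368 × 15.5000% + 0.1821 × 3.2860% + 0.0811 × 4.5384% = 12.3873%.

12.39%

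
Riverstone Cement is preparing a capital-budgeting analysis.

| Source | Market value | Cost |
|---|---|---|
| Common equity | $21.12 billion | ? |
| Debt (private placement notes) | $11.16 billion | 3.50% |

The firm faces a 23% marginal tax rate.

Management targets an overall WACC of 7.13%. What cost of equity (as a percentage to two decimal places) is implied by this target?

Total capital V = 21.12 + 11.16 = 32.28.
Equity weight = 21.12/32.28 = 0.6543.
Private placement notes weight = 11.16/32.28 = 0.3457.
Debt contribution = 0.3457 × 3.5% × (1 − 23%) = 0.9317%.
Required equity contribution = 7.13% − 0.9317% = 6.1983%.
Re = 6.1983% / 0.6543 = 9.4735%.

9.47%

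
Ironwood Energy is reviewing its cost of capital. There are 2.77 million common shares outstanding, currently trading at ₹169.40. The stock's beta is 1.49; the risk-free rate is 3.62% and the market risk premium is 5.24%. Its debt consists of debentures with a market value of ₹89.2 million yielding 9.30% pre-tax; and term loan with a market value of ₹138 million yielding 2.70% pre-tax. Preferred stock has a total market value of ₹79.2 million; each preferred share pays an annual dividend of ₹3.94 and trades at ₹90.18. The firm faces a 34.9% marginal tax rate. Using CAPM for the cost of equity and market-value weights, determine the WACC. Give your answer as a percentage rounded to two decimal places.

Cost of equity via CAPM: Re = 3.62% + 1.49 × 5.24% = 11.4276%.
Cost of preferred: Rp = 3.94 / 90.18 = 4.3690%.
Market value of equity E = 169.4 × 2.77m = 469.238m.
Total capital V = 469.238 + 79.2 + 89.2 + 138 = 775.638.
Equity: weight = 469.238/775.638 = 0.6050; cost = 11.4276%.
Preferred: weight = 79.2/775.638 = 0.1021; cost = 4.369%.
Debentures: weight = 89.2/775.638 = 0.1150; after-tax cost = 9.3% × (1 − 34.9%) = 6.0543%.
Term loan: weight = 138/775.638 = 0.1779; after-tax cost = 2.7% × (1 − 34.9%) = 1.7577%.
WACC = 0.6050 × 11.4276% + 0.1021 × 4.3690% + 0.1150 × 6.0543% + 0.1779 × 1.7577% = 8.3685%.

8.37%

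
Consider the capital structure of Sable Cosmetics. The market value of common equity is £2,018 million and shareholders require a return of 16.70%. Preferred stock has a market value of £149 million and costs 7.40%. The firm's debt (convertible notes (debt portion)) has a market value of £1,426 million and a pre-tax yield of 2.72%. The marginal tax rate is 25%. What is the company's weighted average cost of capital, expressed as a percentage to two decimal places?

10.50%

Total capital V = 2018 + 149 + 1426 = 3593.
Equity: weight = 2018/3593 = 0.5616; cost = 16.7%.
Preferred: weight = 149/3593 = 0.0415; cost = 7.4%.
Convertible notes (debt portion): weight = 1426/3593 = 0.3969; after-tax cost = 2.72% × (1 − 25%) = 2.0400%.
WACC = 0.5616 × 16.7000% + 0.0415 × 7.4000% + 0.3969 × 2.0400% = 10.4960%.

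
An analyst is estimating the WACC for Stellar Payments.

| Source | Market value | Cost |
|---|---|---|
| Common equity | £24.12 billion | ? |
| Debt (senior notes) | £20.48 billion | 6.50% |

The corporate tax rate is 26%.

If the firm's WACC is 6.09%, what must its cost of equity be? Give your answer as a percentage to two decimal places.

7.18%

Total capital V = 24.12 + 20.48 = 44.6.
Equity weight = 24.12/44.6 = 0.5408.
Senior notes weight = 20.48/44.6 = 0.4592.
Debt contribution = 0.4592 × 6.5% × (1 − 26%) = 2.2087%.
Required equity contribution = 6.09% − 2.2087% = 3.8813%.
Re = 3.8813% / 0.5408 = 7.1768%.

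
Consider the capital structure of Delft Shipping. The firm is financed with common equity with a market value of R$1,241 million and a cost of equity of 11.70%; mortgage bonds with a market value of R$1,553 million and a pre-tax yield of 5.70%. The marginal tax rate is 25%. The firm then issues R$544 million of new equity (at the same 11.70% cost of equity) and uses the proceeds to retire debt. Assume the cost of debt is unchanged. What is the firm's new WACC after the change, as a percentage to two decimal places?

After the change:
Total capital V = 1785 + 1009 = 2794.
Equity: weight = 1785/2794 = 0.6389; cost = 11.7%.
Mortgage bonds: weight = 1009/2794 = 0.3611; after-tax cost = 5.7% × (1 − 25%) = 4.2750%.
WACC = 0.6389 × 11.7000% + 0.3611 × 4.2750% = 9.0186%.

9.02%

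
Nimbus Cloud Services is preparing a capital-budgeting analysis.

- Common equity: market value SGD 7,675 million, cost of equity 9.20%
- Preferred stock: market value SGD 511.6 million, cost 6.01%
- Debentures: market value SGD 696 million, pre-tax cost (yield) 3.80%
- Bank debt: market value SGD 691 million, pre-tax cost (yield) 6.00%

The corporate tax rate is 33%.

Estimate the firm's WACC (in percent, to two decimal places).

Total capital V = 7675 + 511.6 + 696 + 691 = 9573.6.
Equity: weight = 7675/9573.6 = 0.8017; cost = 9.2%.
Preferred: weight = 511.6/9573.6 = 0.0534; cost = 6.01%.
Debentures: weight = 696/9573.6 = 0.0727; after-tax cost = 3.8% × (1 − 33%) = 2.5460%.
Bank debt: weight = 691/9573.6 = 0.0722; after-tax cost = 6% × (1 − 33%) = 4.0200%.
WACC = 0.8017 × 9.2000% + 0.0534 × 6.0100% + 0.0727 × 2.5460% + 0.0722 × 4.0200% = 8.1719%.

8.17%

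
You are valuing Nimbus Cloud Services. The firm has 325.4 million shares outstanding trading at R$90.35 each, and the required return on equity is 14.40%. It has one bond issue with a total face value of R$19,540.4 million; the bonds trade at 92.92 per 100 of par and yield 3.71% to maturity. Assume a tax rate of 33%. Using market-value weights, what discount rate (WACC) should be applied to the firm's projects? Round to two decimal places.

9.85%

Market value of equity E = 90.35 × 325.4m = 29399.89m. Market value of debt D = 19540.4m × 92.92/100 = 18156.93968m.
Total capital V = 29399.89 + 18156.93968 = 47556.82968.
Equity: weight = 29399.89/47556.82968 = 0.6182; cost = 14.4%.
Bonds outstanding: weight = 18156.93968/47556.82968 = 0.3818; after-tax cost = 3.71% × (1 − 33%) = 2.4857%.
WACC = 0.6182 × 14.4000% + 0.3818 × 2.4857% = 9.8512%.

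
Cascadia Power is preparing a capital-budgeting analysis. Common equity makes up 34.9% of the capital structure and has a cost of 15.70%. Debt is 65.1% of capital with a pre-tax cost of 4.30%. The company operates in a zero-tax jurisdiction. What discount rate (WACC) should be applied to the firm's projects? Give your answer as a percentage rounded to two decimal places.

After-tax cost of debt = 4.3% × (1 − 0%) = 4.3000%.
WACC = 0.349 × 15.7000% + 0.651 × 4.3000% = 8.2786%.

8.28%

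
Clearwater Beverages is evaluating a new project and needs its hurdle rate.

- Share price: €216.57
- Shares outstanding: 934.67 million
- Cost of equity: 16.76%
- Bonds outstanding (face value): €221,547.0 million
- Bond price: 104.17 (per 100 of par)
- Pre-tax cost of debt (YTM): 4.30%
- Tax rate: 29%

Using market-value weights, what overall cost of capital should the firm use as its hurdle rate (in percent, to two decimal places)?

9.46%

Market value of equity E = 216.57 × 934.67m = 202421.4819m. Market value of debt D = 221547m × 104.17/100 = 230785.5099m.
Total capital V = 202421.4819 + 230785.5099 = 433206.9918.
Equity: weight = 202421.4819/433206.9918 = 0.4673; cost = 16.76%.
Bonds outstanding: weight = 230785.5099/433206.9918 = 0.5327; after-tax cost = 4.3% × (1 − 29%) = 3.0530%.
WACC = 0.4673 × 16.7600% + 0.5327 × 3.0530% = 9.4578%.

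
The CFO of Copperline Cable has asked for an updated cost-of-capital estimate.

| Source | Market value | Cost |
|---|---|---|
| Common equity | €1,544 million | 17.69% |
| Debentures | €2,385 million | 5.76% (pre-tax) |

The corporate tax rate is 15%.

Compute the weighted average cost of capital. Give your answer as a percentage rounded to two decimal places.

9.92%

Total capital V = 1544 + 2385 = 3929.
Equity: weight = 1544/3929 = 0.3930; cost = 17.69%.
Debentures: weight = 2385/3929 = 0.6070; after-tax cost = 5.76% × (1 − 15%) = 4.8960%.
WACC = 0.3930 × 17.6900% + 0.6070 × 4.8960% = 9.9237%.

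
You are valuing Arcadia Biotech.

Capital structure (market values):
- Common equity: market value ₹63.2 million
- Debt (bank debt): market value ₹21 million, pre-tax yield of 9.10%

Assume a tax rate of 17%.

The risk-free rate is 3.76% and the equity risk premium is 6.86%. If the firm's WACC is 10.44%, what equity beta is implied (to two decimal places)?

1.11

Total capital V = 63.2 + 21 = 84.2.
Equity weight = 63.2/84.2 = 0.7506.
Bank debt weight = 21/84.2 = 0.2494.
Debt contribution = 0.2494 × 9.1% × (1 − 17%) = 1.8838%.
Required equity contribution = 10.44% − 1.8838% = 8.5562%  ⇒  Re = 11.3993%.
CAPM: 11.3993% = 3.76% + β × 6.86%  ⇒  β = 1.1136.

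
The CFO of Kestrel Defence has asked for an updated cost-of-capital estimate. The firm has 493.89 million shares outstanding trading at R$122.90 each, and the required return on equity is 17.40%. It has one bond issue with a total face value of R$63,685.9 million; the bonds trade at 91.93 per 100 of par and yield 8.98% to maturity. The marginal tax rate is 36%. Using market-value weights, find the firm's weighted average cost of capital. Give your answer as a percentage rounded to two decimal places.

Market value of equity E = 122.9 × 493.89m = 60699.081m. Market value of debt D = 63685.9m × 91.93/100 = 58546.44787m.
Total capital V = 60699.081 + 58546.44787 = 119245.52887.
Equity: weight = 60699.081/119245.52887 = 0.5090; cost = 17.4%.
Bonds outstanding: weight = 58546.44787/119245.52887 = 0.4910; after-tax cost = 8.98% × (1 − 36%) = 5.7472%.
WACC = 0.5090 × 17.4000% + 0.4910 × 5.7472% = 11.6788%.

11.68%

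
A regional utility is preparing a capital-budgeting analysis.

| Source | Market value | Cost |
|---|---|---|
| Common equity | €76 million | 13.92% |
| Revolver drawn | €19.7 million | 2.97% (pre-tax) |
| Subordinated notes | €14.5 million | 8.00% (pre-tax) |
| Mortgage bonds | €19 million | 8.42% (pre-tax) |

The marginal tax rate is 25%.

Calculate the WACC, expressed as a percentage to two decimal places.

10.13%

Total capital V = 76 + 19.7 + 14.5 + 19 = 129.2.
Equity: weight = 76/129.2 = 0.5882; cost = 13.92%.
Revolver drawn: weight = 19.7/129.2 = 0.1525; after-tax cost = 2.97% × (1 − 25%) = 2.2275%.
Subordinated notes: weight = 14.5/129.2 = 0.1122; after-tax cost = 8% × (1 − 25%) = 6.0000%.
Mortgage bonds: weight = 19/129.2 = 0.1471; after-tax cost = 8.42% × (1 − 25%) = 6.3150%.
WACC = 0.5882 × 13.9200% + 0.1525 × 2.2275% + 0.1122 × 6.0000% + 0.1471 × 6.3150% = 10.1299%.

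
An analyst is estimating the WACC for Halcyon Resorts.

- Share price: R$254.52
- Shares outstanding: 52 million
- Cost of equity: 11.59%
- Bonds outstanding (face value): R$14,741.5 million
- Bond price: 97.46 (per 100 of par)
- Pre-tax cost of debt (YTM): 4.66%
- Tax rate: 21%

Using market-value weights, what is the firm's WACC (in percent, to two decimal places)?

7.47%

Market value of equity E = 254.52 × 52m = 13235.04m. Market value of debt D = 14741.5m × 97.46/100 = 14367.0659m.
Total capital V = 13235.04 + 14367.0659 = 27602.1059.
Equity: weight = 13235.04/27602.1059 = 0.4795; cost = 11.59%.
Bonds outstanding: weight = 14367.0659/27602.1059 = 0.5205; after-tax cost = 4.66% × (1 − 21%) = 3.6814%.
WACC = 0.4795 × 11.5900% + 0.5205 × 3.6814% = 7.4735%.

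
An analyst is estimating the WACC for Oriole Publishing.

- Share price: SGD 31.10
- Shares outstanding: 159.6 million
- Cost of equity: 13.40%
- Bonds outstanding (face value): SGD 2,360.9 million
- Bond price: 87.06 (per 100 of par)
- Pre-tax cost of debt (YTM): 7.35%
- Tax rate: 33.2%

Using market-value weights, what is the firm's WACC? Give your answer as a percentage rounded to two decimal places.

Market value of equity E = 31.1 × 159.6m = 4963.56m. Market value of debt D = 2360.9m × 87.06/100 = 2055.39954m.
Total capital V = 4963.56 + 2055.39954 = 7018.95954.
Equity: weight = 4963.56/7018.95954 = 0.7072; cost = 13.4%.
Bonds outstanding: weight = 2055.39954/7018.95954 = 0.2928; after-tax cost = 7.35% × (1 − 33.2%) = 4.9098%.
WACC = 0.7072 × 13.4000% + 0.2928 × 4.9098% = 10.9138%.

10.91%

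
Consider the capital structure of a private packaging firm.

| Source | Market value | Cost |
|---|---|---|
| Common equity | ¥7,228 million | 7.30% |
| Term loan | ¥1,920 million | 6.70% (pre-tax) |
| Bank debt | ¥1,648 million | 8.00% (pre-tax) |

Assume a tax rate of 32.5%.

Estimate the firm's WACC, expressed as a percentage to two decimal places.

6.52%

Total capital V = 7228 + 1920 + 1648 = 10796.
Equity: weight = 7228/10796 = 0.6695; cost = 7.3%.
Term loan: weight = 1920/10796 = 0.1778; after-tax cost = 6.7% × (1 − 32.5%) = 4.5225%.
Bank debt: weight = 1648/10796 = 0.1526; after-tax cost = 8% × (1 − 32.5%) = 5.4000%.
WACC = 0.6695 × 7.3000% + 0.1778 × 4.5225% + 0.1526 × 5.4000% = 6.5160%.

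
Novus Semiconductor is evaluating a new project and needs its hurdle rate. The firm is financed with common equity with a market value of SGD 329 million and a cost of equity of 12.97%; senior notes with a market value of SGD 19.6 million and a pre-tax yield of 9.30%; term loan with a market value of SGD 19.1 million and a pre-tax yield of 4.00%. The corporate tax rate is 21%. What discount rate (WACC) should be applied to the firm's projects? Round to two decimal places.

Total capital V = 329 + 19.6 + 19.1 = 367.7.
Equity: weight = 329/367.7 = 0.8948; cost = 12.97%.
Senior notes: weight = 19.6/367.7 = 0.0533; after-tax cost = 9.3% × (1 − 21%) = 7.3470%.
Term loan: weight = 19.1/367.7 = 0.0519; after-tax cost = 4% × (1 − 21%) = 3.1600%.
WACC = 0.8948 × 12.9700% + 0.0533 × 7.3470% + 0.0519 × 3.1600% = 12.1607%.

12.16%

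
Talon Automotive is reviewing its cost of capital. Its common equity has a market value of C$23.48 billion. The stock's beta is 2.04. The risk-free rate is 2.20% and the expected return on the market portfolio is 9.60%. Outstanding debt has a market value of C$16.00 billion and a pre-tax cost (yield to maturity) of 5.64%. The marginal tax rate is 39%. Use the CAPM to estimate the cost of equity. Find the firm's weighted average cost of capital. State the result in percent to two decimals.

11.68%

Market risk premium = 9.6% − 2.2% = 7.4%.
Cost of equity via CAPM: Re = 2.2% + 2.04 × 7.4% = 17.2960%.
Total capital V = 23.48 + 16 = 39.48.
Equity: weight = 23.48/39.48 = 0.5947; cost = 17.296%.
Debt: weight = 16/39.48 = 0.4053; after-tax cost = 5.64% × (1 − 39%) = 3.4404%.
WACC = 0.5947 × 17.2960% + 0.4053 × 3.4404% = 11.6808%.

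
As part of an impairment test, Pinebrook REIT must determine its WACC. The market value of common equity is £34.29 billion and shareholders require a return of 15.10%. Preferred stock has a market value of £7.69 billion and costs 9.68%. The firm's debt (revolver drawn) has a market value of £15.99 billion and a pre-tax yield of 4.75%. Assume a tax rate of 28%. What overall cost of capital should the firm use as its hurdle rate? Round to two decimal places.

Total capital V = 34.29 + 7.69 + 15.99 = 57.97.
Equity: weight = 34.29/57.97 = 0.5915; cost = 15.1%.
Preferred: weight = 7.69/57.97 = 0.1327; cost = 9.68%.
Revolver drawn: weight = 15.99/57.97 = 0.2758; after-tax cost = 4.75% × (1 − 28%) = 3.4200%.
WACC = 0.5915 × 15.1000% + 0.1327 × 9.6800% + 0.2758 × 3.4200% = 11.1593%.

11.16%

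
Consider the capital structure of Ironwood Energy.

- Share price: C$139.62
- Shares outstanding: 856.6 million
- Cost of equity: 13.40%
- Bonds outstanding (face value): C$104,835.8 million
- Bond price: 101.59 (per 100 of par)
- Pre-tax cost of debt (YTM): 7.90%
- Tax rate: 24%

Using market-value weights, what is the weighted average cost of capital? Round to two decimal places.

9.92%

Market value of equity E = 139.62 × 856.6m = 119598.492m. Market value of debt D = 104835.8m × 101.59/100 = 106502.68922m.
Total capital V = 119598.492 + 106502.68922 = 226101.18122.
Equity: weight = 119598.492/226101.18122 = 0.5290; cost = 13.4%.
Bonds outstanding: weight = 106502.68922/226101.18122 = 0.4710; after-tax cost = 7.9% × (1 − 24%) = 6.0040%.
WACC = 0.5290 × 13.4000% + 0.4710 × 6.0040% = 9.9162%.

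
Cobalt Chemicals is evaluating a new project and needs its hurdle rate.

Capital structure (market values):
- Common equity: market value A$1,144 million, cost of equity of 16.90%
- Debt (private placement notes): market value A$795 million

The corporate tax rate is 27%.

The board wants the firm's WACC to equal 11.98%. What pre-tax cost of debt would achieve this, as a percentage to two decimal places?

Total capital V = 1144 + 795 = 1939.
Equity weight = 1144/1939 = 0.5900.
Private placement notes weight = 795/1939 = 0.4100.
Equity contribution = 0.5900 × 16.9% = 9.9709%.
Remaining for debt = 11.98% − 9.9709% = 2.0091%.
Rd × (1 − 27%) × 0.4100 = 2.0091%  ⇒  Rd = 6.7125%.

6.71%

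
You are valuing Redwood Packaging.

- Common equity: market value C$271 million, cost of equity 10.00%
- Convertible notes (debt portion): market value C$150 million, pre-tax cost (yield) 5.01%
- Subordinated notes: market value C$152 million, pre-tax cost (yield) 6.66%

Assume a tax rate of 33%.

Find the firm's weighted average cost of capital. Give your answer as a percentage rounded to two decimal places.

Total capital V = 271 + 150 + 152 = 573.
Equity: weight = 271/573 = 0.4729; cost = 10%.
Convertible notes (debt portion): weight = 150/573 = 0.2618; after-tax cost = 5.01% × (1 − 33%) = 3.3567%.
Subordinated notes: weight = 152/573 = 0.2653; after-tax cost = 6.66% × (1 − 33%) = 4.4622%.
WACC = 0.4729 × 10.0000% + 0.2618 × 3.3567% + 0.2653 × 4.4622% = 6.7919%.

6.79%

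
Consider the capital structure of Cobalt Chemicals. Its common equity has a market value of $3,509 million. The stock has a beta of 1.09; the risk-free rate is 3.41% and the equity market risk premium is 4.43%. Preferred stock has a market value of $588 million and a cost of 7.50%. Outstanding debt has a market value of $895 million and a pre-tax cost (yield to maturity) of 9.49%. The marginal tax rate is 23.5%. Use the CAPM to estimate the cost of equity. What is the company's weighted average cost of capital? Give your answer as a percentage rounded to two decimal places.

7.98%

Cost of equity via CAPM: Re = 3.41% + 1.09 × 4.43% = 8.2387%.
Total capital V = 3509 + 588 + 895 = 4992.
Equity: weight = 3509/4992 = 0.7029; cost = 8.2387%.
Preferred: weight = 588/4992 = 0.1178; cost = 7.5%.
Debt: weight = 895/4992 = 0.1793; after-tax cost = 9.49% × (1 − 23.5%) = 7.2599%.
WACC = 0.7029 × 8.2387% + 0.1178 × 7.5000% + 0.1793 × 7.2599% = 7.9762%.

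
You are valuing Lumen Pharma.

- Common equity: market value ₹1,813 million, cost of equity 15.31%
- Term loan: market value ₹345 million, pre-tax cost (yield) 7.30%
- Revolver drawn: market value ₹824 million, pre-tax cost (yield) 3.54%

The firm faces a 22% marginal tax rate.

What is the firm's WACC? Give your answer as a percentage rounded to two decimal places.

10.73%

Total capital V = 1813 + 345 + 824 = 2982.
Equity: weight = 1813/2982 = 0.6080; cost = 15.31%.
Term loan: weight = 345/2982 = 0.1157; after-tax cost = 7.3% × (1 − 22%) = 5.6940%.
Revolver drawn: weight = 824/2982 = 0.2763; after-tax cost = 3.54% × (1 − 22%) = 2.7612%.
WACC = 0.6080 × 15.3100% + 0.1157 × 5.6940% + 0.2763 × 2.7612% = 10.7299%.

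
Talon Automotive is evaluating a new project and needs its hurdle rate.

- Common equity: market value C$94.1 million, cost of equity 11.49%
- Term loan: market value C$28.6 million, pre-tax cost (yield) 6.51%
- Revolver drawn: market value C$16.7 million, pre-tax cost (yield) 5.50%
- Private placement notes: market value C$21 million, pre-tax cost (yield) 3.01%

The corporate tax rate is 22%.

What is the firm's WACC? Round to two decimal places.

8.40%

Total capital V = 94.1 + 28.6 + 16.7 + 21 = 160.4.
Equity: weight = 94.1/160.4 = 0.5867; cost = 11.49%.
Term loan: weight = 28.6/160.4 = 0.1783; after-tax cost = 6.51% × (1 − 22%) = 5.0778%.
Revolver drawn: weight = 16.7/160.4 = 0.1041; after-tax cost = 5.5% × (1 − 22%) = 4.2900%.
Private placement notes: weight = 21/160.4 = 0.1309; after-tax cost = 3.01% × (1 − 22%) = 2.3478%.
WACC = 0.5867 × 11.4900% + 0.1783 × 5.0778% + 0.1041 × 4.2900% + 0.1309 × 2.3478% = 8.4001%.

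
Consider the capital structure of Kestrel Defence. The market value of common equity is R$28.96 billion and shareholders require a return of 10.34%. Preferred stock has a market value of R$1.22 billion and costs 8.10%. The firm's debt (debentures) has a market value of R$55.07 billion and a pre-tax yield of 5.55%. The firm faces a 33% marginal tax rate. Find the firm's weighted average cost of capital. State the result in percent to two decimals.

6.03%

Total capital V = 28.96 + 1.22 + 55.07 = 85.25.
Equity: weight = 28.96/85.25 = 0.3397; cost = 10.34%.
Preferred: weight = 1.22/85.25 = 0.0143; cost = 8.1%.
Debentures: weight = 55.07/85.25 = 0.6460; after-tax cost = 5.55% × (1 − 33%) = 3.7185%.
WACC = 0.3397 × 10.3400% + 0.0143 × 8.1000% + 0.6460 × 3.7185% = 6.0306%.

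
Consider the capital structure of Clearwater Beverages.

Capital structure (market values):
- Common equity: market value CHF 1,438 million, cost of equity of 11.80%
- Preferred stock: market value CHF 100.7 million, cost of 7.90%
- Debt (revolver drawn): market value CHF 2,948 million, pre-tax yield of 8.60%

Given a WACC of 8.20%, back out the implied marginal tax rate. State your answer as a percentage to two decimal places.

24.95%

Total capital V = 1438 + 100.7 + 2948 = 4486.7.
Equity weight = 1438/4486.7 = 0.3205.
Preferred weight = 100.7/4486.7 = 0.0224.
Revolver drawn weight = 2948/4486.7 = 0.6571.
Equity contribution = 0.3205 × 11.8% = 3.7819%.
Preferred contribution = 0.0224 × 7.9% = 0.1773%.
Debt contribution must be 8.2% − 3.9592% = 4.2408%.
0.6571 × 8.6% × (1 − T) = 4.2408%  ⇒  (1 − T) = 0.7505.
T = 24.9511%.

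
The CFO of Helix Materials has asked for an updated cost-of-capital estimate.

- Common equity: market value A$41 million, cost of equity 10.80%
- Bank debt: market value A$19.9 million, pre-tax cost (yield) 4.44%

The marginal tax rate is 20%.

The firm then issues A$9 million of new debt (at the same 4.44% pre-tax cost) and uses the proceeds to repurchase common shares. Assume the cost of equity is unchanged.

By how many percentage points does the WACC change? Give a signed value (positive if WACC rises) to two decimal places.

-1.07 pp

Current WACC:
Total capital V = 41 + 19.9 = 60.9.
Equity: weight = 41/60.9 = 0.6732; cost = 10.8%.
Bank debt: weight = 19.9/60.9 = 0.3268; after-tax cost = 4.44% × (1 − 20%) = 3.5520%.
WACC = 0.6732 × 10.8000% + 0.3268 × 3.5520% = 8.4316%.
After the change:
Total capital V = 32 + 28.9 = 60.9.
Equity: weight = 32/60.9 = 0.5255; cost = 10.8%.
Bank debt: weight = 28.9/60.9 = 0.4745; after-tax cost = 4.44% × (1 − 20%) = 3.5520%.
WACC = 0.5255 × 10.8000% + 0.4745 × 3.5520% = 7.3605%.
Change in WACC = 7.3605% − 8.4316% = -1.0711 pp.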